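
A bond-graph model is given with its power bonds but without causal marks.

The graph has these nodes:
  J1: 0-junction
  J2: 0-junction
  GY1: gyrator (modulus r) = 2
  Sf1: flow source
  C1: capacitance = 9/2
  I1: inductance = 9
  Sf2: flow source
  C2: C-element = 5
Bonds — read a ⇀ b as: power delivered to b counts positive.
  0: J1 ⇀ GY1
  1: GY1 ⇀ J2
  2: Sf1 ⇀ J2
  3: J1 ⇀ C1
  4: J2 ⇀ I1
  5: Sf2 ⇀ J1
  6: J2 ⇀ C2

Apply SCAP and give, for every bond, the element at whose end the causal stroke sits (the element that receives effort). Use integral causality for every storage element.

β0 stroke→GY1
β1 stroke→GY1
β2 stroke→Sf1
β3 stroke→J1
β4 stroke→I1
β5 stroke→Sf2
β6 stroke→J2

β2 |Sf1  (Sf1 (Sf) sets flow on bond)
β5 |Sf2  (Sf2: flow source, stroke at near end)
β3 |J1  (prefer integral on C1)
β0 |GY1  (J1: bond 3 brought effort, rest push out)
β1 |GY1  (GY1: gyrator matches bond 0)
β4 |I1  (I1 integral (f out))
β6 |J2  (closing 0-jn rule on J2)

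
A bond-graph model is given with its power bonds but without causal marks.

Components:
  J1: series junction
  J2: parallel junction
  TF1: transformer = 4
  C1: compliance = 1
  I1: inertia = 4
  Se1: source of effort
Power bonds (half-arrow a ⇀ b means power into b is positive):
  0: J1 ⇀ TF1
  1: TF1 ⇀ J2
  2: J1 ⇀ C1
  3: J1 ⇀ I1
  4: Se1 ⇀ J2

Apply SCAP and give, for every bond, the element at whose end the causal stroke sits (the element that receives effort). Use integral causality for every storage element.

β4 →J2  (Se1 (Se) sets effort on bond)
β1 →TF1  (common-e at J2 fixed by 4)
β0 →J1  (TF1 one-in-one-out from 1)
β2 →J1  (C1 integral (e out))
β3 →I1  (only one flow-in slot at J1)

bond 0 →J1
bond 1 →TF1
bond 2 →J1
bond 3 →I1
bond 4 →J2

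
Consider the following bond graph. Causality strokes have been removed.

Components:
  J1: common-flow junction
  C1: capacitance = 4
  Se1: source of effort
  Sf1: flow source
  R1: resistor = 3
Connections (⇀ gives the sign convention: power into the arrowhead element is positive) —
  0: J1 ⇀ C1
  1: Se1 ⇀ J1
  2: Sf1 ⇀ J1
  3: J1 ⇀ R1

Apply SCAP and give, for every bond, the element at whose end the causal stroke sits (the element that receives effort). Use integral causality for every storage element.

b1 →J1  (Se1 fixes effort; stroke away)
b2 →Sf1  (Sf1 (Sf) sets flow on bond)
b0 →J1  (1-jn J1 has f-setter on 2)
b3 →J1  (common-f at J1 fixed by 2)

#0 →J1
#1 →J1
#2 →Sf1
#3 →J1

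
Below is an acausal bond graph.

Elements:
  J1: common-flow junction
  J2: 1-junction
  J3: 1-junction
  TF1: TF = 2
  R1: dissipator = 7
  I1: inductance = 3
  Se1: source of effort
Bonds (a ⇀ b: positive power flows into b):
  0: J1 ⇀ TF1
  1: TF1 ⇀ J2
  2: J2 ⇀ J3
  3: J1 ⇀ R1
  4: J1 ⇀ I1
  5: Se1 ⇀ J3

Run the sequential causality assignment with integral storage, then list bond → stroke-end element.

bond 0 |J1
bond 1 |TF1
bond 2 |J2
bond 3 |J1
bond 4 |I1
bond 5 |J3

#5 |J3  (source Se1 imposes e)
#2 |J2  (J3: last free bond brings flow in)
#1 |TF1  (only one flow-in slot at J2)
#0 |J1  (through TF1, causality passes straight; one stroke at TF1)
#4 |I1  (prefer integral on I1)
#3 |J1  (J1 flow already set via bond 4)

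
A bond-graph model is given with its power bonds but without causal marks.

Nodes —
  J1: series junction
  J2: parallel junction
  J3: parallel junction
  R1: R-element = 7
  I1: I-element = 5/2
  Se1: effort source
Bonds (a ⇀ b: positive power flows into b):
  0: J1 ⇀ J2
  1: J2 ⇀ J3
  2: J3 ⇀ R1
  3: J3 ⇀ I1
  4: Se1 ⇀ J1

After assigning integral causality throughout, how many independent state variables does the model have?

β4 |J1  (Se1 fixes effort; stroke away)
β0 |J2  (closing 1-jn rule on J1)
β1 |J3  (0-jn J2 has e-setter on 0)
β2 |R1  (0-jn J3 has e-setter on 1)
β3 |I1  (common-e at J3 fixed by 1)

1  (I1 all integral)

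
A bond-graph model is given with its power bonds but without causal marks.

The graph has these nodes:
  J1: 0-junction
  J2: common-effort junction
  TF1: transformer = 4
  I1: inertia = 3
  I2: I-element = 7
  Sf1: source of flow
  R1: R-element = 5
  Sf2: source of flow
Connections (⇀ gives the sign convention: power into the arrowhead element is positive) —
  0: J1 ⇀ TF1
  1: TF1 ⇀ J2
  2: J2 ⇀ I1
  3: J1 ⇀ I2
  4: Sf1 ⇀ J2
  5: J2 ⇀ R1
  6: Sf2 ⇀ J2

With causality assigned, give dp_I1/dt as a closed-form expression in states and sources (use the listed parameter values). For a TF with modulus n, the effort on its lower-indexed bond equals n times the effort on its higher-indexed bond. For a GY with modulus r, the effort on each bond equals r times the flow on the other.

β4 stroke→Sf1  (Sf1: flow source, stroke at near end)
β6 stroke→Sf2  (Sf2 fixes flow; stroke at Sf2)
β2 stroke→I1  (I1 integral (f out))
β3 stroke→I2  (I2 integral (f out))
β0 stroke→J1  (J1: last free bond brings effort in)
β1 stroke→TF1  (TF1: transformer flips bond 0)
β5 stroke→J2  (J2 needs exactly one e-in)

dp_I1/dt = 5*F_Sf1 + 5*F_Sf2 - 5*p_I1/3 - 20*p_I2/7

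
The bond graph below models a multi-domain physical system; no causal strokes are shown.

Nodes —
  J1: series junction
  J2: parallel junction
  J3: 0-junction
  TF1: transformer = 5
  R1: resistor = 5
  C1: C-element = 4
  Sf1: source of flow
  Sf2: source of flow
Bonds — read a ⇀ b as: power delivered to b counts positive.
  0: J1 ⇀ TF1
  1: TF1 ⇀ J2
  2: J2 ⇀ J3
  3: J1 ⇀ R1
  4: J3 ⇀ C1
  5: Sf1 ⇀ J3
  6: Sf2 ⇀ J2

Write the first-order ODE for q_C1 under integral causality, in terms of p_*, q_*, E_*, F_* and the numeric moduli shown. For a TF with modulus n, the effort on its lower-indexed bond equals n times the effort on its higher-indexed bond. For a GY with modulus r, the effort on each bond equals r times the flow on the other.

dq_C1/dt = F_Sf1 + F_Sf2 - 5*q_C1/4

bond 5 →Sf1  (Sf1 (Sf) sets flow on bond)
bond 6 →Sf2  (Sf2: flow source, stroke at near end)
bond 4 →J3  (C1: C, integral causality)
bond 2 →J2  (J3 effort already set via bond 4)
bond 1 →TF1  (common-e at J2 fixed by 2)
bond 0 →J1  (TF TF1: opposite of bond 1)
bond 3 →R1  (J1: last free bond brings flow in)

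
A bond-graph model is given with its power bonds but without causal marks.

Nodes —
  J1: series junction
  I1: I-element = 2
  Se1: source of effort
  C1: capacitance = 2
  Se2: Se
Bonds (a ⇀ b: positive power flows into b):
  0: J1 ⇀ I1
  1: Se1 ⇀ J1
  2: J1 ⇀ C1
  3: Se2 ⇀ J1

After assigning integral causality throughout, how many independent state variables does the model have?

2  (C1, I1 all integral)

bond 1 stroke at J1  (source Se1 imposes e)
bond 3 stroke at J1  (Se2: effort source, stroke at far end)
bond 0 stroke at I1  (I1 integral (f out))
bond 2 stroke at J1  (J1: bond 0 brought flow, rest push out)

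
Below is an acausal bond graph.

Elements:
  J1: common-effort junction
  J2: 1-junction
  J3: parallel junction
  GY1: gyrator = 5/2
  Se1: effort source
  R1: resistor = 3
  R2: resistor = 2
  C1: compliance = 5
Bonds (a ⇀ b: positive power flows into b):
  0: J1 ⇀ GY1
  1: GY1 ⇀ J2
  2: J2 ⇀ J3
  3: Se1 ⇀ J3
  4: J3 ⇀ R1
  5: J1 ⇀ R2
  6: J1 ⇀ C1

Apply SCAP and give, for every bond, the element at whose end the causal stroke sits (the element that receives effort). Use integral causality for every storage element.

bond 0 stroke at GY1
bond 1 stroke at GY1
bond 2 stroke at J2
bond 3 stroke at J3
bond 4 stroke at R1
bond 5 stroke at R2
bond 6 stroke at J1

#3 stroke→J3  (Se1 fixes effort; stroke away)
#2 stroke→J2  (0-jn J3 has e-setter on 3)
#4 stroke→R1  (common-e at J3 fixed by 3)
#1 stroke→GY1  (J2: last free bond brings flow in)
#0 stroke→GY1  (through GY1, causality inverts; strokes same side of GY1)
#6 stroke→J1  (C1: C, integral causality)
#5 stroke→R2  (J1 effort already set via bond 6)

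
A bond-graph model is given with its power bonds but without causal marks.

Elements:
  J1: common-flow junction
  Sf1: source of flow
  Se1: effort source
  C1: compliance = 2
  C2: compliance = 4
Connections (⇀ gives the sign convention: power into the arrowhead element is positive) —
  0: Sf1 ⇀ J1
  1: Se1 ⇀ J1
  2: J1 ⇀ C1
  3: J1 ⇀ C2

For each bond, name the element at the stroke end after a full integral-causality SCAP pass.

β0 →Sf1
β1 →J1
β2 →J1
β3 →J1

bond 0 |Sf1  (Sf1 (Sf) sets flow on bond)
bond 1 |J1  (Se1 fixes effort; stroke away)
bond 2 |J1  (J1: bond 0 brought flow, rest push out)
bond 3 |J1  (J1: bond 0 brought flow, rest push out)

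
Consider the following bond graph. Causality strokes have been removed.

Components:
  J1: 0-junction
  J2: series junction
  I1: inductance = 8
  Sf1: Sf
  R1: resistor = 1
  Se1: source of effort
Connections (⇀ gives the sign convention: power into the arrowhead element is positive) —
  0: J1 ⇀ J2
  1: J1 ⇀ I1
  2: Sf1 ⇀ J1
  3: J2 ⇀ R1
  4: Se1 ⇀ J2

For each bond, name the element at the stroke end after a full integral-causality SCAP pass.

β0 →J1
β1 →I1
β2 →Sf1
β3 →J2
β4 →J2

β2 stroke at Sf1  (Sf1: flow source, stroke at near end)
β4 stroke at J2  (Se1 fixes effort; stroke away)
β1 stroke at I1  (I1: I, integral causality)
β0 stroke at J1  (J1 needs exactly one e-in)
β3 stroke at J2  (1-jn J2 has f-setter on 0)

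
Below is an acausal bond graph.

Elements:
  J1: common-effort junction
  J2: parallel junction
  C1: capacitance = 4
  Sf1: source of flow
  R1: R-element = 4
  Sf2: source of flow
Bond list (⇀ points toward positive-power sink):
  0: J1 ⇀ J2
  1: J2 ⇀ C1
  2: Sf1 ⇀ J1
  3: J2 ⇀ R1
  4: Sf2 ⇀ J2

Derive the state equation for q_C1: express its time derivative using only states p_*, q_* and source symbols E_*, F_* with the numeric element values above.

bond 2 →Sf1  (Sf1 (Sf) sets flow on bond)
bond 4 →Sf2  (Sf2 fixes flow; stroke at Sf2)
bond 0 →J1  (closing 0-jn rule on J1)
bond 1 →J2  (C1 outputs effort q/C1)
bond 3 →R1  (J2: bond 1 brought effort, rest push out)

dq_C1/dt = F_Sf1 + F_Sf2 - q_C1/16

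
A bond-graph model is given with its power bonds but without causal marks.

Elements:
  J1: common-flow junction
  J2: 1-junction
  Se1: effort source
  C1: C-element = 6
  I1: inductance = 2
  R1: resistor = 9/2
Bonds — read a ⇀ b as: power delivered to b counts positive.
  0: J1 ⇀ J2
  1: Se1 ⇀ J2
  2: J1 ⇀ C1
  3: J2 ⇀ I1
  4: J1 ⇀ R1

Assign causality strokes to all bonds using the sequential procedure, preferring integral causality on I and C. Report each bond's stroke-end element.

β1 stroke at J2  (Se1: effort source, stroke at far end)
β2 stroke at J1  (C1: C, integral causality)
β3 stroke at I1  (I1 integral (f out))
β0 stroke at J2  (J2: bond 3 brought flow, rest push out)
β4 stroke at J1  (1-jn J1 has f-setter on 0)

#0 →J2
#1 →J2
#2 →J1
#3 →I1
#4 →J1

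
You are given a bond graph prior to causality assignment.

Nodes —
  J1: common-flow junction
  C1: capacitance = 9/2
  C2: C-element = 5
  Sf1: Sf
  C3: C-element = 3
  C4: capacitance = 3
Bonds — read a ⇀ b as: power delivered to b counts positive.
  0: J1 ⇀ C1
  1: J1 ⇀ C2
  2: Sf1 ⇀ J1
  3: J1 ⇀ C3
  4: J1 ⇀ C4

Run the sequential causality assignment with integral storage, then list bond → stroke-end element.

#0 |J1
#1 |J1
#2 |Sf1
#3 |J1
#4 |J1

#2 stroke at Sf1  (Sf1 fixes flow; stroke at Sf1)
#0 stroke at J1  (J1 flow already set via bond 2)
#1 stroke at J1  (1-jn J1 has f-setter on 2)
#3 stroke at J1  (J1 flow already set via bond 2)
#4 stroke at J1  (common-f at J1 fixed by 2)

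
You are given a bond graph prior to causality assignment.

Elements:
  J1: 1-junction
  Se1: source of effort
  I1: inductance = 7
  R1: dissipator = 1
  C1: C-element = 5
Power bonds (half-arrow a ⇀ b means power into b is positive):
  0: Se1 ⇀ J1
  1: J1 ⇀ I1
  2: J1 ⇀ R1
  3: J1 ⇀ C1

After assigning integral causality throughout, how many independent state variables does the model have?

bond 0 stroke→J1  (source Se1 imposes e)
bond 1 stroke→I1  (I1 outputs flow p/I1)
bond 2 stroke→J1  (J1: bond 1 brought flow, rest push out)
bond 3 stroke→J1  (J1 flow already set via bond 1)

2  (C1, I1 all integral)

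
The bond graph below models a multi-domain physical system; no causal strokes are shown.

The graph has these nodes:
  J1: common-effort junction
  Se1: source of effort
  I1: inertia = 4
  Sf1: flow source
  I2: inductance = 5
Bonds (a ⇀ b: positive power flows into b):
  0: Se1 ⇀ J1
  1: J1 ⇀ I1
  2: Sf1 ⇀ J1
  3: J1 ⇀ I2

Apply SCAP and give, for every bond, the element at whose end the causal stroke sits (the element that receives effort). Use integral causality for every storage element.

#0 stroke at J1  (Se1: effort source, stroke at far end)
#2 stroke at Sf1  (Sf1 (Sf) sets flow on bond)
#1 stroke at I1  (J1: bond 0 brought effort, rest push out)
#3 stroke at I2  (common-e at J1 fixed by 0)

b0 |J1
b1 |I1
b2 |Sf1
b3 |I2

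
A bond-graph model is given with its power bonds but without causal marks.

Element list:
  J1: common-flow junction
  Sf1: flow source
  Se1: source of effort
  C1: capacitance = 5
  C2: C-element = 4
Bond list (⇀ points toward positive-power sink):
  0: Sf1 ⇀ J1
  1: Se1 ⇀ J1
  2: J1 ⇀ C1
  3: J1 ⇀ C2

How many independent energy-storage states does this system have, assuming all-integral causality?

2  (C1, C2 all integral)

#0 stroke at Sf1  (Sf1: flow source, stroke at near end)
#1 stroke at J1  (Se1 fixes effort; stroke away)
#2 stroke at J1  (J1 flow already set via bond 0)
#3 stroke at J1  (common-f at J1 fixed by 0)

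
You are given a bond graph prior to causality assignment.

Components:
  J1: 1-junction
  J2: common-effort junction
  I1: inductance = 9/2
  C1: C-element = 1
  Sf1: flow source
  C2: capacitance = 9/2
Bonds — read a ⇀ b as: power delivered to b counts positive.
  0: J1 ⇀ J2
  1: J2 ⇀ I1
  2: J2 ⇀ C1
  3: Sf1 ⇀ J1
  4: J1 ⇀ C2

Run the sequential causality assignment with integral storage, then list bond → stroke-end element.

#3 stroke at Sf1  (Sf1 (Sf) sets flow on bond)
#0 stroke at J1  (1-jn J1 has f-setter on 3)
#4 stroke at J1  (1-jn J1 has f-setter on 3)
#1 stroke at I1  (I1 integral (f out))
#2 stroke at J2  (J2 needs exactly one e-in)

bond 0 |J1
bond 1 |I1
bond 2 |J2
bond 3 |Sf1
bond 4 |J1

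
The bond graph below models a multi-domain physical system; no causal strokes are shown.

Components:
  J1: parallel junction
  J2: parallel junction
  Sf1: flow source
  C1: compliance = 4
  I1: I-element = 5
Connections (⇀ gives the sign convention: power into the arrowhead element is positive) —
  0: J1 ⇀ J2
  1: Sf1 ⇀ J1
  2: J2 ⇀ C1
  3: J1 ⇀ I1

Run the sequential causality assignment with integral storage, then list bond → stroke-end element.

β1 →Sf1  (Sf1: flow source, stroke at near end)
β2 →J2  (prefer integral on C1)
β0 →J1  (0-jn J2 has e-setter on 2)
β3 →I1  (J1 effort already set via bond 0)

β0 stroke→J1
β1 stroke→Sf1
β2 stroke→J2
β3 stroke→I1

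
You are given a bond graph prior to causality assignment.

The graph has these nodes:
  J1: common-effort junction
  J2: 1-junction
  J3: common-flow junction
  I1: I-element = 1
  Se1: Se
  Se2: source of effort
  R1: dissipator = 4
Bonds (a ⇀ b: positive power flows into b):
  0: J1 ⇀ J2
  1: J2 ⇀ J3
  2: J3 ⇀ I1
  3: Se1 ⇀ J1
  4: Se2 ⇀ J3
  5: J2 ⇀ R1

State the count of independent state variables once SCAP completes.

1  (I1 all integral)

b3 |J1  (source Se1 imposes e)
b4 |J3  (Se2 fixes effort; stroke away)
b0 |J2  (common-e at J1 fixed by 3)
b2 |I1  (prefer integral on I1)
b1 |J3  (1-jn J3 has f-setter on 2)
b5 |J2  (J2: bond 1 brought flow, rest push out)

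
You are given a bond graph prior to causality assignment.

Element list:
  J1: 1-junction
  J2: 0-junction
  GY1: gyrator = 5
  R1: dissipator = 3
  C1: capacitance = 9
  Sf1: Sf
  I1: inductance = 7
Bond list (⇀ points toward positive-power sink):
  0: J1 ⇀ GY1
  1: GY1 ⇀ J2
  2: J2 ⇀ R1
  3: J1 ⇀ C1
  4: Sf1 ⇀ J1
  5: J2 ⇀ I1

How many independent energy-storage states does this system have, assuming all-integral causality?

bond 4 stroke at Sf1  (Sf1 fixes flow; stroke at Sf1)
bond 0 stroke at J1  (1-jn J1 has f-setter on 4)
bond 3 stroke at J1  (common-f at J1 fixed by 4)
bond 1 stroke at J2  (through GY1, causality inverts; strokes same side of GY1)
bond 2 stroke at R1  (0-jn J2 has e-setter on 1)
bond 5 stroke at I1  (J2 effort already set via bond 1)

2  (C1, I1 all integral)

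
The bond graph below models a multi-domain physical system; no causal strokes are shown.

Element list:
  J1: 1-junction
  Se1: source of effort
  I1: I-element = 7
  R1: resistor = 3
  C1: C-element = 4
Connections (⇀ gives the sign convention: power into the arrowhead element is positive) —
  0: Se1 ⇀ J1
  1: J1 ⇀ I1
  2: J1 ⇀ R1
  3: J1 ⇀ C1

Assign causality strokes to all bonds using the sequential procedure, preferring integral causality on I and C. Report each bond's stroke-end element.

#0 |J1
#1 |I1
#2 |J1
#3 |J1

#0 |J1  (Se1 fixes effort; stroke away)
#1 |I1  (prefer integral on I1)
#2 |J1  (J1 flow already set via bond 1)
#3 |J1  (J1: bond 1 brought flow, rest push out)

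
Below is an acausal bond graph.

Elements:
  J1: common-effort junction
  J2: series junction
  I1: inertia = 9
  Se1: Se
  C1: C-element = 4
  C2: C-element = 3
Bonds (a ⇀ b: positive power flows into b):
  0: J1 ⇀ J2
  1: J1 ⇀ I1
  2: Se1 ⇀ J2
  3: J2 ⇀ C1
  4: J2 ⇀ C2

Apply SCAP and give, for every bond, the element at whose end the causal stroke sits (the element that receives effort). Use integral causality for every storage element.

bond 2 stroke→J2  (Se1 (Se) sets effort on bond)
bond 1 stroke→I1  (I1 integral (f out))
bond 0 stroke→J1  (closing 0-jn rule on J1)
bond 3 stroke→J2  (1-jn J2 has f-setter on 0)
bond 4 stroke→J2  (common-f at J2 fixed by 0)

bond 0 stroke→J1
bond 1 stroke→I1
bond 2 stroke→J2
bond 3 stroke→J2
bond 4 stroke→J2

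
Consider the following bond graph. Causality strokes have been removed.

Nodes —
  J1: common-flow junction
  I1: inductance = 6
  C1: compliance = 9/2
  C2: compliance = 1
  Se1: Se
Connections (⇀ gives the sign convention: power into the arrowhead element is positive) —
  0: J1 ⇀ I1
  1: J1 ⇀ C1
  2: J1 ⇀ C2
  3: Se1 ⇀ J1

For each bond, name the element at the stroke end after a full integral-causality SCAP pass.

bond 3 →J1  (Se1 fixes effort; stroke away)
bond 0 →I1  (I1 outputs flow p/I1)
bond 1 →J1  (J1: bond 0 brought flow, rest push out)
bond 2 →J1  (1-jn J1 has f-setter on 0)

#0 stroke at I1
#1 stroke at J1
#2 stroke at J1
#3 stroke at J1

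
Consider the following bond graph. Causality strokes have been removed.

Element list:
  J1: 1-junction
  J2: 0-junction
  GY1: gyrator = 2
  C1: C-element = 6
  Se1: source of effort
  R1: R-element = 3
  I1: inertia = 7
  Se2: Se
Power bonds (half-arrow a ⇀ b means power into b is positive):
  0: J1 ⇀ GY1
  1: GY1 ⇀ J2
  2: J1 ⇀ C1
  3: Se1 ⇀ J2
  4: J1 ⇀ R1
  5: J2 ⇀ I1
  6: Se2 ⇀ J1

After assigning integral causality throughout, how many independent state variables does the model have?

#3 stroke at J2  (Se1: effort source, stroke at far end)
#6 stroke at J1  (Se2 (Se) sets effort on bond)
#1 stroke at GY1  (common-e at J2 fixed by 3)
#5 stroke at I1  (J2: bond 3 brought effort, rest push out)
#0 stroke at GY1  (GY1: gyrator matches bond 1)
#2 stroke at J1  (J1: bond 0 brought flow, rest push out)
#4 stroke at J1  (J1 flow already set via bond 0)

2  (C1, I1 all integral)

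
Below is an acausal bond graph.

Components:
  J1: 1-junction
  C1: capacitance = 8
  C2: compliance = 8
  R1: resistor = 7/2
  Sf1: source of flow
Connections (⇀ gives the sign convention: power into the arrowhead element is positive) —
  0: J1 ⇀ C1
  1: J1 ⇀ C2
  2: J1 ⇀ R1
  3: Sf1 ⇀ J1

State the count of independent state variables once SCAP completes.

bond 3 stroke→Sf1  (Sf1 (Sf) sets flow on bond)
bond 0 stroke→J1  (1-jn J1 has f-setter on 3)
bond 1 stroke→J1  (common-f at J1 fixed by 3)
bond 2 stroke→J1  (1-jn J1 has f-setter on 3)

2  (C1, C2 all integral)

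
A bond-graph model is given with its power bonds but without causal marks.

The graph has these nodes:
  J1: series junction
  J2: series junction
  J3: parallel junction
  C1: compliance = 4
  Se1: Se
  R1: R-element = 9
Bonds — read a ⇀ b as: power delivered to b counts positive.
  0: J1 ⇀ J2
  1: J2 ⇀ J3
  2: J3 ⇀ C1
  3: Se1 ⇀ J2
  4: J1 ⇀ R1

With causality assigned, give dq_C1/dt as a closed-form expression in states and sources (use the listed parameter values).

dq_C1/dt = E_Se1/9 - q_C1/36

β3 stroke→J2  (Se1 (Se) sets effort on bond)
β2 stroke→J3  (prefer integral on C1)
β1 stroke→J2  (common-e at J3 fixed by 2)
β0 stroke→J1  (J2 needs exactly one f-in)
β4 stroke→R1  (J1: last free bond brings flow in)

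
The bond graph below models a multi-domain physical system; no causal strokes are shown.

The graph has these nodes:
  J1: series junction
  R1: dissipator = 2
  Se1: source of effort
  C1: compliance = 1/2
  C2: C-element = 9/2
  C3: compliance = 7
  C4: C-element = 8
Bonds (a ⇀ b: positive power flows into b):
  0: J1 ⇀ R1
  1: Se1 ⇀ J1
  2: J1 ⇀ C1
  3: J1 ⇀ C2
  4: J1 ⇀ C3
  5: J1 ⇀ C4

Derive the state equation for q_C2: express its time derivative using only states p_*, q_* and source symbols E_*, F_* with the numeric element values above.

dq_C2/dt = E_Se1/2 - q_C1 - q_C2/9 - q_C3/14 - q_C4/16

β1 |J1  (Se1 fixes effort; stroke away)
β2 |J1  (C1: C, integral causality)
β3 |J1  (prefer integral on C2)
β4 |J1  (prefer integral on C3)
β5 |J1  (C4: C, integral causality)
β0 |R1  (J1: last free bond brings flow in)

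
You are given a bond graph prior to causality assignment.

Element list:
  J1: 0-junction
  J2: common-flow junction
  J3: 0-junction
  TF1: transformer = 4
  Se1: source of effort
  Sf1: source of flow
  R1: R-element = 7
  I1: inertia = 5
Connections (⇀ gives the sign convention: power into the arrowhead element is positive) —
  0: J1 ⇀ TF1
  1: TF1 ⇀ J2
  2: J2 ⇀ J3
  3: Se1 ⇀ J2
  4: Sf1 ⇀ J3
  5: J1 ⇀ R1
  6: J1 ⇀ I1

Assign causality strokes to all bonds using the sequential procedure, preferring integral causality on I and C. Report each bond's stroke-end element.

bond 0 stroke→TF1
bond 1 stroke→J2
bond 2 stroke→J3
bond 3 stroke→J2
bond 4 stroke→Sf1
bond 5 stroke→J1
bond 6 stroke→I1

b3 |J2  (Se1: effort source, stroke at far end)
b4 |Sf1  (Sf1: flow source, stroke at near end)
b2 |J3  (J3: last free bond brings effort in)
b1 |J2  (J2: bond 2 brought flow, rest push out)
b0 |TF1  (TF1: transformer flips bond 1)
b6 |I1  (I1 integral (f out))
b5 |J1  (J1 needs exactly one e-in)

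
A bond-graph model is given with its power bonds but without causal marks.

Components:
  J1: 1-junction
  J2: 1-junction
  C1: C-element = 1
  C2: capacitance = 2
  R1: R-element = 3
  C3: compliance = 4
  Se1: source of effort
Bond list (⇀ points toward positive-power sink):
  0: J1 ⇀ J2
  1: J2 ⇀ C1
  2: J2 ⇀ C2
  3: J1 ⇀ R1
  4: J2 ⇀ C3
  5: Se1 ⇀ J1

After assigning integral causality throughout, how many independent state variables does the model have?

β5 |J1  (Se1 fixes effort; stroke away)
β1 |J2  (C1 outputs effort q/C1)
β2 |J2  (C2 outputs effort q/C2)
β4 |J2  (prefer integral on C3)
β0 |J1  (J2 needs exactly one f-in)
β3 |R1  (J1: last free bond brings flow in)

3  (C1, C2, C3 all integral)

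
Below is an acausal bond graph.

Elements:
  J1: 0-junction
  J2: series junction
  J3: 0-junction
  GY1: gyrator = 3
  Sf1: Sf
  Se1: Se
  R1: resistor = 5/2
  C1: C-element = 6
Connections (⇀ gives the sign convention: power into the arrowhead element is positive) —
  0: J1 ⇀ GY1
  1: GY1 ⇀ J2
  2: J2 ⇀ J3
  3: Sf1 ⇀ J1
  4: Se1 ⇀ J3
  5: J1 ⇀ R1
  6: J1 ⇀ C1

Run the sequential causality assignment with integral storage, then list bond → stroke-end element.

#3 stroke at Sf1  (Sf1 fixes flow; stroke at Sf1)
#4 stroke at J3  (Se1 fixes effort; stroke away)
#2 stroke at J2  (J3: bond 4 brought effort, rest push out)
#1 stroke at GY1  (only one flow-in slot at J2)
#0 stroke at GY1  (GY1 both-in/both-out from 1)
#6 stroke at J1  (C1 integral (e out))
#5 stroke at R1  (J1 effort already set via bond 6)

β0 stroke→GY1
β1 stroke→GY1
β2 stroke→J2
β3 stroke→Sf1
β4 stroke→J3
β5 stroke→R1
β6 stroke→J1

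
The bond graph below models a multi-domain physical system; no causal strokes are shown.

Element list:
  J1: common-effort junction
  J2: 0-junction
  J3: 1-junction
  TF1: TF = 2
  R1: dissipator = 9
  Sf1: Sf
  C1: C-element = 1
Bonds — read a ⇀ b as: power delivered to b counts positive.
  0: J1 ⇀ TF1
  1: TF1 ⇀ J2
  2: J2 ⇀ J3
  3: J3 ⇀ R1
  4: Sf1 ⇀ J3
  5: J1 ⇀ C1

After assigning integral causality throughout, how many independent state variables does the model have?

1  (C1 all integral)

β4 stroke→Sf1  (source Sf1 imposes f)
β2 stroke→J3  (J3: bond 4 brought flow, rest push out)
β3 stroke→J3  (J3 flow already set via bond 4)
β1 stroke→J2  (J2 needs exactly one e-in)
β0 stroke→TF1  (TF1: transformer flips bond 1)
β5 stroke→J1  (J1: last free bond brings effort in)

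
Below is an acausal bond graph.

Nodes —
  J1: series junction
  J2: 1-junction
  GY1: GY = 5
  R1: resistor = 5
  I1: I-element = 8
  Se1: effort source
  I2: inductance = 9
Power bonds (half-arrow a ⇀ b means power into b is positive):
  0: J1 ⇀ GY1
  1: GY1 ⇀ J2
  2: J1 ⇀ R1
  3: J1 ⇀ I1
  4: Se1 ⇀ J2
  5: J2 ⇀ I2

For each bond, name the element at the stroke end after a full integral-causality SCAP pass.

bond 4 stroke→J2  (source Se1 imposes e)
bond 3 stroke→I1  (prefer integral on I1)
bond 0 stroke→J1  (J1 flow already set via bond 3)
bond 2 stroke→J1  (J1 flow already set via bond 3)
bond 1 stroke→J2  (through GY1, causality inverts; strokes same side of GY1)
bond 5 stroke→I2  (J2: last free bond brings flow in)

b0 →J1
b1 →J2
b2 →J1
b3 →I1
b4 →J2
b5 →I2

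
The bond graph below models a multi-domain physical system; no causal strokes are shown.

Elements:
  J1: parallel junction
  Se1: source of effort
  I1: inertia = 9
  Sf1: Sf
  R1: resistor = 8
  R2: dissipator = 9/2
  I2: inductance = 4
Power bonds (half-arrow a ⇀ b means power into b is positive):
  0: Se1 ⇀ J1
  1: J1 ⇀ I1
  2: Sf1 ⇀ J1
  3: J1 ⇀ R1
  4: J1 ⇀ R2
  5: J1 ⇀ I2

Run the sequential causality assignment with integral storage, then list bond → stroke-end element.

β0 →J1  (Se1 (Se) sets effort on bond)
β2 →Sf1  (Sf1: flow source, stroke at near end)
β1 →I1  (0-jn J1 has e-setter on 0)
β3 →R1  (J1: bond 0 brought effort, rest push out)
β4 →R2  (0-jn J1 has e-setter on 0)
β5 →I2  (common-e at J1 fixed by 0)

#0 stroke at J1
#1 stroke at I1
#2 stroke at Sf1
#3 stroke at R1
#4 stroke at R2
#5 stroke at I2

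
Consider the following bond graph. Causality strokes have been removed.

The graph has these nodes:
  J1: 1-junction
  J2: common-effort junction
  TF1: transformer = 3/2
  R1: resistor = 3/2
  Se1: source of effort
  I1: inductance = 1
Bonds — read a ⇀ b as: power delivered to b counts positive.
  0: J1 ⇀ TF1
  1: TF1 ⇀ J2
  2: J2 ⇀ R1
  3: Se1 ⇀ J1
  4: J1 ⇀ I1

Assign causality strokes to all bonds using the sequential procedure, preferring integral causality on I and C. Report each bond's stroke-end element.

β0 |J1
β1 |TF1
β2 |J2
β3 |J1
β4 |I1

b3 →J1  (Se1 (Se) sets effort on bond)
b4 →I1  (prefer integral on I1)
b0 →J1  (common-f at J1 fixed by 4)
b1 →TF1  (TF1 one-in-one-out from 0)
b2 →J2  (J2 needs exactly one e-in)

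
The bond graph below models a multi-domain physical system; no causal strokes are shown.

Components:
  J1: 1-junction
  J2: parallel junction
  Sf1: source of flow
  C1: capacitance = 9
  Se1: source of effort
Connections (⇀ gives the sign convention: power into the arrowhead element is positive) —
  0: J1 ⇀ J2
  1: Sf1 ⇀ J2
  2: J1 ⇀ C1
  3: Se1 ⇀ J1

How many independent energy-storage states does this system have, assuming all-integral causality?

1  (C1 all integral)

#1 |Sf1  (Sf1 (Sf) sets flow on bond)
#3 |J1  (Se1 fixes effort; stroke away)
#0 |J2  (J2: last free bond brings effort in)
#2 |J1  (1-jn J1 has f-setter on 0)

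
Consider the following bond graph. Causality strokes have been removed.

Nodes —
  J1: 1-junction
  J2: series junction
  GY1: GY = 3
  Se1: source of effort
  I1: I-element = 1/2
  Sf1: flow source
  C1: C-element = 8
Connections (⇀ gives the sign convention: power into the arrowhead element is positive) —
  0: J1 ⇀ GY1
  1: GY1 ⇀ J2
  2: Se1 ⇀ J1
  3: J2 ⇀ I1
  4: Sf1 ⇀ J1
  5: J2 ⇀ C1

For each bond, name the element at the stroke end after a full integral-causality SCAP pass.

β2 |J1  (Se1: effort source, stroke at far end)
β4 |Sf1  (source Sf1 imposes f)
β0 |J1  (J1 flow already set via bond 4)
β1 |J2  (through GY1, causality inverts; strokes same side of GY1)
β3 |I1  (I1 outputs flow p/I1)
β5 |J2  (J2 flow already set via bond 3)

#0 stroke at J1
#1 stroke at J2
#2 stroke at J1
#3 stroke at I1
#4 stroke at Sf1
#5 stroke at J2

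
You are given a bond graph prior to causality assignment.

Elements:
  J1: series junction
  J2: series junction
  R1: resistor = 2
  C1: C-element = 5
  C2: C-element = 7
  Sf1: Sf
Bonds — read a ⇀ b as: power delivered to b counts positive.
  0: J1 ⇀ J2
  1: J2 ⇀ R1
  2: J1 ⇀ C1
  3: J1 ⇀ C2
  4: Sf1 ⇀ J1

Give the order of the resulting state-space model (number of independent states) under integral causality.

2  (C1, C2 all integral)

β4 →Sf1  (source Sf1 imposes f)
β0 →J1  (J1: bond 4 brought flow, rest push out)
β2 →J1  (common-f at J1 fixed by 4)
β3 →J1  (1-jn J1 has f-setter on 4)
β1 →J2  (J2: bond 0 brought flow, rest push out)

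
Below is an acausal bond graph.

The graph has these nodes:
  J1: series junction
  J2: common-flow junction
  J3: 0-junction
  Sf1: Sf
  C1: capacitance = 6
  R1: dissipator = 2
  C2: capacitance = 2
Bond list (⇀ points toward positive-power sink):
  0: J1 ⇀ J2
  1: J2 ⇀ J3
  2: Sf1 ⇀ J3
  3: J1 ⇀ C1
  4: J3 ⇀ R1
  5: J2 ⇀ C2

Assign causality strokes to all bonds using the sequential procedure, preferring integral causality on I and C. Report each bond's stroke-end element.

b2 stroke→Sf1  (Sf1 fixes flow; stroke at Sf1)
b3 stroke→J1  (C1: C, integral causality)
b0 stroke→J2  (closing 1-jn rule on J1)
b5 stroke→J2  (C2: C, integral causality)
b1 stroke→J3  (J2: last free bond brings flow in)
b4 stroke→R1  (0-jn J3 has e-setter on 1)

#0 →J2
#1 →J3
#2 →Sf1
#3 →J1
#4 →R1
#5 →J2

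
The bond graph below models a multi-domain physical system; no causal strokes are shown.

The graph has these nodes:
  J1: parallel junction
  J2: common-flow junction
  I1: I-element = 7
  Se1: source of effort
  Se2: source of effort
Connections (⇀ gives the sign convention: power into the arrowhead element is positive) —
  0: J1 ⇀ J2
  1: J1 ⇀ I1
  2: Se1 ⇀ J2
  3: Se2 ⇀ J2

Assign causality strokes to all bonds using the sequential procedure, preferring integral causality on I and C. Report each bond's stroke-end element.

b2 |J2  (Se1: effort source, stroke at far end)
b3 |J2  (Se2: effort source, stroke at far end)
b0 |J1  (J2: last free bond brings flow in)
b1 |I1  (common-e at J1 fixed by 0)

β0 |J1
β1 |I1
β2 |J2
β3 |J2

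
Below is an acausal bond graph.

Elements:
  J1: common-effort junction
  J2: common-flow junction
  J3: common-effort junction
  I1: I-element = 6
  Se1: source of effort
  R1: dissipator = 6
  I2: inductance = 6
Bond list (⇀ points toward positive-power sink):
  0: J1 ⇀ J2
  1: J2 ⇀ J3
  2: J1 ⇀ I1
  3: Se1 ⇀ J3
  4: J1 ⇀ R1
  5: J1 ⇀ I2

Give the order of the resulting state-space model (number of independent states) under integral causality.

b3 →J3  (source Se1 imposes e)
b1 →J2  (J3: bond 3 brought effort, rest push out)
b0 →J1  (closing 1-jn rule on J2)
b2 →I1  (0-jn J1 has e-setter on 0)
b4 →R1  (J1 effort already set via bond 0)
b5 →I2  (J1 effort already set via bond 0)

2  (I1, I2 all integral)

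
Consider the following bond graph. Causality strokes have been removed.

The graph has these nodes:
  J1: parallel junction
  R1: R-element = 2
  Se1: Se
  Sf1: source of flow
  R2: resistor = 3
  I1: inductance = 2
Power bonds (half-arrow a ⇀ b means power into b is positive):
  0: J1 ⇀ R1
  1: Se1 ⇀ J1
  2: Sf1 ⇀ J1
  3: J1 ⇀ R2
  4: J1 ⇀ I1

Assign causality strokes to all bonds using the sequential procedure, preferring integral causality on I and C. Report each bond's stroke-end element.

b0 →R1
b1 →J1
b2 →Sf1
b3 →R2
b4 →I1

bond 1 →J1  (source Se1 imposes e)
bond 2 →Sf1  (Sf1: flow source, stroke at near end)
bond 0 →R1  (0-jn J1 has e-setter on 1)
bond 3 →R2  (common-e at J1 fixed by 1)
bond 4 →I1  (common-e at J1 fixed by 1)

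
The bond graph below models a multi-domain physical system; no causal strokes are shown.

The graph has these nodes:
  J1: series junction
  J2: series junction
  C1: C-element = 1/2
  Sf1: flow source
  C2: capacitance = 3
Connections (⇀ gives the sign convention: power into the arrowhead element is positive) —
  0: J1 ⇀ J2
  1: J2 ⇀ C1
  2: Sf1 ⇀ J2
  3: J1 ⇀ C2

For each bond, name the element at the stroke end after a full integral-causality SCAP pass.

bond 2 |Sf1  (Sf1 (Sf) sets flow on bond)
bond 0 |J2  (1-jn J2 has f-setter on 2)
bond 1 |J2  (J2 flow already set via bond 2)
bond 3 |J1  (J1: bond 0 brought flow, rest push out)

bond 0 |J2
bond 1 |J2
bond 2 |Sf1
bond 3 |J1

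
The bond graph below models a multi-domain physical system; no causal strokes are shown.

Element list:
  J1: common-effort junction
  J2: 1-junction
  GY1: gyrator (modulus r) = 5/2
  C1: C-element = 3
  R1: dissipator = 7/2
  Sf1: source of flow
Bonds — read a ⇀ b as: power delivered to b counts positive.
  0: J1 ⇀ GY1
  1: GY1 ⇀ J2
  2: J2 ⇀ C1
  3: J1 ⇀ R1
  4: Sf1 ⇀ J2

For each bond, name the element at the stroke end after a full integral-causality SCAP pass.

β4 →Sf1  (Sf1 (Sf) sets flow on bond)
β1 →J2  (J2 flow already set via bond 4)
β2 →J2  (common-f at J2 fixed by 4)
β0 →J1  (GY GY1: same side as bond 1)
β3 →R1  (0-jn J1 has e-setter on 0)

#0 →J1
#1 →J2
#2 →J2
#3 →R1
#4 →Sf1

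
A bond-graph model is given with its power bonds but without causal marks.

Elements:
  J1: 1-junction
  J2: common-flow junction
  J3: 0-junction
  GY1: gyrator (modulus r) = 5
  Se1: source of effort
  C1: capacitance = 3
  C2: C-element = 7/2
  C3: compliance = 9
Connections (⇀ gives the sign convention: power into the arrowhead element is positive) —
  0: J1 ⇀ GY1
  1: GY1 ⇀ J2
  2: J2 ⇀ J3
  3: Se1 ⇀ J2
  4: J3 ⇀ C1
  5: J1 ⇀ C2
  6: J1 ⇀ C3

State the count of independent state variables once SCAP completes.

bond 3 stroke→J2  (Se1 (Se) sets effort on bond)
bond 4 stroke→J3  (C1: C, integral causality)
bond 2 stroke→J2  (common-e at J3 fixed by 4)
bond 1 stroke→GY1  (J2: last free bond brings flow in)
bond 0 stroke→GY1  (GY1: gyrator matches bond 1)
bond 5 stroke→J1  (1-jn J1 has f-setter on 0)
bond 6 stroke→J1  (1-jn J1 has f-setter on 0)

3  (C1, C2, C3 all integral)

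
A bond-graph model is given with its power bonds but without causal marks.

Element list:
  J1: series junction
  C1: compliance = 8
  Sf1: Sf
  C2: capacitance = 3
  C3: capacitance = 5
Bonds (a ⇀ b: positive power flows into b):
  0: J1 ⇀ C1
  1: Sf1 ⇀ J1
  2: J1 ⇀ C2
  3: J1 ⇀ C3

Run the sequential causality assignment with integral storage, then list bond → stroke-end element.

bond 1 |Sf1  (source Sf1 imposes f)
bond 0 |J1  (common-f at J1 fixed by 1)
bond 2 |J1  (J1 flow already set via bond 1)
bond 3 |J1  (1-jn J1 has f-setter on 1)

b0 |J1
b1 |Sf1
b2 |J1
b3 |J1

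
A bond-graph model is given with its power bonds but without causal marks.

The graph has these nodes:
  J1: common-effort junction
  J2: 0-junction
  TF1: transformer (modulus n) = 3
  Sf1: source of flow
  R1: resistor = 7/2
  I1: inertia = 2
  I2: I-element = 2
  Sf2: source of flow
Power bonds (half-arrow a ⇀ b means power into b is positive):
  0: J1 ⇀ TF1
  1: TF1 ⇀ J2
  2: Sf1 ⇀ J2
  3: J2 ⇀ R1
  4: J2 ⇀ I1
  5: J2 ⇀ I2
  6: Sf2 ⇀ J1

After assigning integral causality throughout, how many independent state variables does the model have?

2  (I1, I2 all integral)

bond 2 stroke→Sf1  (Sf1 fixes flow; stroke at Sf1)
bond 6 stroke→Sf2  (Sf2: flow source, stroke at near end)
bond 0 stroke→J1  (J1 needs exactly one e-in)
bond 1 stroke→TF1  (through TF1, causality passes straight; one stroke at TF1)
bond 4 stroke→I1  (prefer integral on I1)
bond 5 stroke→I2  (I2 outputs flow p/I2)
bond 3 stroke→J2  (J2: last free bond brings effort in)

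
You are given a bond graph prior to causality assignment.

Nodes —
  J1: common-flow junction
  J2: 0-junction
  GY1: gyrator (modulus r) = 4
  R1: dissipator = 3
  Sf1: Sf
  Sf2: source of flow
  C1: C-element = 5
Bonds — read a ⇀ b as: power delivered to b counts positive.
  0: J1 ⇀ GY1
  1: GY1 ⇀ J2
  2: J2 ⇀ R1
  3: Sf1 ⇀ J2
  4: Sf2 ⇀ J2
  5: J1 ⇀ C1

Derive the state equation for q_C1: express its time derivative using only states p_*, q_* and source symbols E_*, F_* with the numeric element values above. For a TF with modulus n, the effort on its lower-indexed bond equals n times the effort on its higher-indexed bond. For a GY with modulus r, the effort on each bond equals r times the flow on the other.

b3 stroke at Sf1  (Sf1 fixes flow; stroke at Sf1)
b4 stroke at Sf2  (Sf2 (Sf) sets flow on bond)
b5 stroke at J1  (C1 integral (e out))
b0 stroke at GY1  (J1: last free bond brings flow in)
b1 stroke at GY1  (GY GY1: same side as bond 0)
b2 stroke at J2  (closing 0-jn rule on J2)

dq_C1/dt = 3*F_Sf1/4 + 3*F_Sf2/4 - 3*q_C1/80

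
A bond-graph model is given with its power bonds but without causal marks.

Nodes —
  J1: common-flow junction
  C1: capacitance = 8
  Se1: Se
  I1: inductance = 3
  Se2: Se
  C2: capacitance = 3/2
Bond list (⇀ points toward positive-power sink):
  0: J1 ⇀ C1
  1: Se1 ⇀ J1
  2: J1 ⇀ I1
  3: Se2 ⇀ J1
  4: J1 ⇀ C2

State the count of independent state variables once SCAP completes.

#1 →J1  (Se1 fixes effort; stroke away)
#3 →J1  (Se2: effort source, stroke at far end)
#0 →J1  (C1 outputs effort q/C1)
#2 →I1  (I1 integral (f out))
#4 →J1  (common-f at J1 fixed by 2)

3  (C1, C2, I1 all integral)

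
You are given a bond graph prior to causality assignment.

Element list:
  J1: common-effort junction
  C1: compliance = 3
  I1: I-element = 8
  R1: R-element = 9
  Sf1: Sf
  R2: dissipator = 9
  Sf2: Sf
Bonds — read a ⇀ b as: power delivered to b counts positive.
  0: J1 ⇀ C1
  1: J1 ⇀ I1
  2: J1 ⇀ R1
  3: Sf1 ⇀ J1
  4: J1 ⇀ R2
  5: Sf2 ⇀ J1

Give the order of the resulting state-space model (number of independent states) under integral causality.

2  (C1, I1 all integral)

β3 |Sf1  (Sf1: flow source, stroke at near end)
β5 |Sf2  (source Sf2 imposes f)
β0 |J1  (C1 integral (e out))
β1 |I1  (0-jn J1 has e-setter on 0)
β2 |R1  (J1: bond 0 brought effort, rest push out)
β4 |R2  (J1: bond 0 brought effort, rest push out)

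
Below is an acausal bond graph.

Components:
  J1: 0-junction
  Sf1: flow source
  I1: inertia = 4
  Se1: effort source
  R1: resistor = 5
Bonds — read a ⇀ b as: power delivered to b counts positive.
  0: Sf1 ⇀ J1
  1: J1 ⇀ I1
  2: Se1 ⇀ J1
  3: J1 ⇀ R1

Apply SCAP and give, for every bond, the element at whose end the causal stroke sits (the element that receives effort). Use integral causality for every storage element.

bond 0 stroke→Sf1  (Sf1 fixes flow; stroke at Sf1)
bond 2 stroke→J1  (Se1 (Se) sets effort on bond)
bond 1 stroke→I1  (J1 effort already set via bond 2)
bond 3 stroke→R1  (J1: bond 2 brought effort, rest push out)

bond 0 stroke→Sf1
bond 1 stroke→I1
bond 2 stroke→J1
bond 3 stroke→R1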